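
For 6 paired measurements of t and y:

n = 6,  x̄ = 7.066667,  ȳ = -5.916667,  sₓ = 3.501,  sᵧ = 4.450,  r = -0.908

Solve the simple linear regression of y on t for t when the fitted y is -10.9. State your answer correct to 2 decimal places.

11.38

b = r · sᵧ/sₓ = -0.908 · 4.45/3.501 = -1.154127
a = ȳ − b·x̄ = -5.916667 − (-1.154127)·7.066667 = 2.239167
Set a + b·x = -10.9: x = (-10.9 − 2.239167) / (-1.154127) = 11.384503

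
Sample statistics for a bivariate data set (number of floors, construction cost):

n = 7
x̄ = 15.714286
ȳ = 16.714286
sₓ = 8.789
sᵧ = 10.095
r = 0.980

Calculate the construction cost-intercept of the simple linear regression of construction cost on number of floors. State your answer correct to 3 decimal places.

-0.974

b = r · sᵧ/sₓ = 0.98 · 10.095/8.789 = 1.125623
a = ȳ − b·x̄ = 16.714286 − 1.125623·15.714286 = -0.974075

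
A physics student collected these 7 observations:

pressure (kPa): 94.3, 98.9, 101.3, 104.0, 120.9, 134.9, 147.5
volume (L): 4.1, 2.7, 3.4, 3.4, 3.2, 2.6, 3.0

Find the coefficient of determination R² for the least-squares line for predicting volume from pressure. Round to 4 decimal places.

0.3017

n = 7, Σx = 801.8, Σy = 22.4, Σxy = 2531.8, Σx² = 94322.46, Σy² = 73.22
Sxx = Σx² − (Σx)²/n = 94322.46 − 91840.462857 = 2481.997143
Sxy = Σxy − (Σx)(Σy)/n = 2531.8 − 2565.76 = -33.96
Syy = Σy² − (Σy)²/n = 73.22 − 71.68 = 1.54
R² = Sxy²/(Sxx·Syy) = (-33.96)²/(2481.997143·1.54) = 0.301726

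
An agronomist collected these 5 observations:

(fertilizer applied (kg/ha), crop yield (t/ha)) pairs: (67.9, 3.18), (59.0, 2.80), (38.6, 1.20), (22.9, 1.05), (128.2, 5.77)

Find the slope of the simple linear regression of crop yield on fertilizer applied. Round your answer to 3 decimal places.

0.047

n = 5, Σx = 316.6, Σy = 14, Σxy = 1191.201, Σx² = 26541.02
Sxx = Σx² − (Σx)²/n = 26541.02 − 20047.112 = 6493.908
Sxy = Σxy − (Σx)(Σy)/n = 1191.201 − 886.48 = 304.721
b = Sxy/Sxx = 304.721/6493.908 = 0.046924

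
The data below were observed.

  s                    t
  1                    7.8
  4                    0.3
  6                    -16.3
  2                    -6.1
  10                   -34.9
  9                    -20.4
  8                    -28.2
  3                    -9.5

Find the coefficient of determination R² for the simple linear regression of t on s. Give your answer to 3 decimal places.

0.838

n = 8, Σx = 43, Σy = -107.3, Σxy = -887.7, Σx² = 311, Σy² = 2883.49
Sxx = Σx² − (Σx)²/n = 311 − 231.125 = 79.875
Sxy = Σxy − (Σx)(Σy)/n = -887.7 − (-576.7375) = -310.9625
Syy = Σy² − (Σy)²/n = 2883.49 − 1439.16125 = 1444.32875
R² = Sxy²/(Sxx·Syy) = (-310.9625)²/(79.875·1444.32875) = 0.838184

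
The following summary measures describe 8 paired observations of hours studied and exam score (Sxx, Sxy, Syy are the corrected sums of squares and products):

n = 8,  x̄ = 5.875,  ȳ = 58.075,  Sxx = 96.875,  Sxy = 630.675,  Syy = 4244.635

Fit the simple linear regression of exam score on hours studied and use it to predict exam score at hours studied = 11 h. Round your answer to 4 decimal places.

91.4397

b = Sxy/Sxx = 630.675/96.875 = 6.510194
a = ȳ − b·x̄ = 58.075 − 6.510194·5.875 = 19.827613
ŷ(11) = a + b·11 = 19.827613 + 6.510194·11 = 91.439742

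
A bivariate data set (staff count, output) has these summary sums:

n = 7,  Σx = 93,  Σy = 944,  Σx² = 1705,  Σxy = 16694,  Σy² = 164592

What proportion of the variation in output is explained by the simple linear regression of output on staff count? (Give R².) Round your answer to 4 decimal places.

Sxx = Σx² − (Σx)²/n = 1705 − 1235.571429 = 469.428571
Sxy = Σxy − (Σx)(Σy)/n = 16694 − 12541.714286 = 4152.285714
Syy = Σy² − (Σy)²/n = 164592 − 127305.142857 = 37286.857143
R² = Sxy²/(Sxx·Syy) = (4152.285714)²/(469.428571·37286.857143) = 0.985029

0.9850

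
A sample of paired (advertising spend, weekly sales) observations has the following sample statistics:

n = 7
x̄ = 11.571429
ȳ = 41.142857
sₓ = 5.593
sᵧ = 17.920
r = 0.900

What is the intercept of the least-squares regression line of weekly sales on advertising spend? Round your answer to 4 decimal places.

7.7754

b = r · sᵧ/sₓ = 0.9 · 17.92/5.593 = 2.883605
a = ȳ − b·x̄ = 41.142857 − 2.883605·11.571429 = 7.775432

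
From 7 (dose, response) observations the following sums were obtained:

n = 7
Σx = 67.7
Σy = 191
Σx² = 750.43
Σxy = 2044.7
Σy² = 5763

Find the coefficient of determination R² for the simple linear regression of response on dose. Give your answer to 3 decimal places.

0.739

Sxx = Σx² − (Σx)²/n = 750.43 − 654.755714 = 95.674286
Sxy = Σxy − (Σx)(Σy)/n = 2044.7 − 1847.242857 = 197.457143
Syy = Σy² − (Σy)²/n = 5763 − 5211.571429 = 551.428571
R² = Sxy²/(Sxx·Syy) = (197.457143)²/(95.674286·551.428571) = 0.739029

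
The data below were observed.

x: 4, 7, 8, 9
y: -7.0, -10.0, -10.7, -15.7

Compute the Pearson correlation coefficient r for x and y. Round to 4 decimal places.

-0.9020

n = 4, Σx = 28, Σy = -43.4, Σxy = -324.9, Σx² = 210, Σy² = 509.98
Sxx = Σx² − (Σx)²/n = 210 − 196 = 14
Sxy = Σxy − (Σx)(Σy)/n = -324.9 − (-303.8) = -21.1
Syy = Σy² − (Σy)²/n = 509.98 − 470.89 = 39.09
r = Sxy/√(Sxx·Syy) = -21.1/√(547.26) = -21.1/23.393589 = -0.901957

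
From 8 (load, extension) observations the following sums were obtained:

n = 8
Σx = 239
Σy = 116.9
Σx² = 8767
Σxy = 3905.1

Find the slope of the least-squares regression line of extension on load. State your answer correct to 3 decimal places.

Sxx = Σx² − (Σx)²/n = 8767 − 7140.125 = 1626.875
Sxy = Σxy − (Σx)(Σy)/n = 3905.1 − 3492.3875 = 412.7125
b = Sxy/Sxx = 412.7125/1626.875 = 0.253684

0.254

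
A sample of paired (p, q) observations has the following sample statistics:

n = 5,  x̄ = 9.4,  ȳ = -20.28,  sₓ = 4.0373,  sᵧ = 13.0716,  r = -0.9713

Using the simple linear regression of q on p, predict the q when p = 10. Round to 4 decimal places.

b = r · sᵧ/sₓ = -0.9713 · 13.0716/4.0373 = -3.144786
a = ȳ − b·x̄ = -20.28 − (-3.144786)·9.4 = 9.280990
ŷ(10) = a + b·10 = 9.280990 + (-3.144786)·10 = -22.166872

-22.1669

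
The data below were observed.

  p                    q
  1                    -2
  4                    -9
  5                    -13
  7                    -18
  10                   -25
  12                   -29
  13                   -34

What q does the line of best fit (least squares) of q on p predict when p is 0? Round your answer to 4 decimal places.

n = 7, Σx = 52, Σy = -130, Σxy = -1269, Σx² = 504
Sxx = Σx² − (Σx)²/n = 504 − 386.285714 = 117.714286
Sxy = Σxy − (Σx)(Σy)/n = -1269 − (-965.714286) = -303.285714
b = Sxy/Sxx = -303.285714/117.714286 = -2.576456
a = ȳ − b·x̄ = -18.571429 − (-2.576456)·7.428571 = 0.567961
ŷ(0) = a + b·0 = 0.567961 + (-2.576456)·0 = 0.567961

0.5680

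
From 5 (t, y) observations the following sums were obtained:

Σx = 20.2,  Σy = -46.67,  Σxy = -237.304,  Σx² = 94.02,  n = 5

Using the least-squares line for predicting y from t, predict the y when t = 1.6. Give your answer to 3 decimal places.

0.251

Sxx = Σx² − (Σx)²/n = 94.02 − 81.608 = 12.412
Sxy = Σxy − (Σx)(Σy)/n = -237.304 − (-188.5468) = -48.7572
b = Sxy/Sxx = -48.7572/12.412 = -3.928231
a = ȳ − b·x̄ = -9.334 − (-3.928231)·4.04 = 6.536052
ŷ(1.6) = a + b·1.6 = 6.536052 + (-3.928231)·1.6 = 0.250883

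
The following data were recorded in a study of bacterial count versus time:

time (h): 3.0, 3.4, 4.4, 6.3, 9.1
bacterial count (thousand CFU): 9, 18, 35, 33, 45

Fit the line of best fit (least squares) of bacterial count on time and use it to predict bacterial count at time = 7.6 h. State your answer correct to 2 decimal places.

39.83

n = 5, Σx = 26.2, Σy = 140, Σxy = 859.6, Σx² = 162.42
Sxx = Σx² − (Σx)²/n = 162.42 − 137.288 = 25.132
Sxy = Σxy − (Σx)(Σy)/n = 859.6 − 733.6 = 126
b = Sxy/Sxx = 126/25.132 = 5.013529
a = ȳ − b·x̄ = 28 − 5.013529·5.24 = 1.729110
ŷ(7.6) = a + b·7.6 = 1.729110 + 5.013529·7.6 = 39.831927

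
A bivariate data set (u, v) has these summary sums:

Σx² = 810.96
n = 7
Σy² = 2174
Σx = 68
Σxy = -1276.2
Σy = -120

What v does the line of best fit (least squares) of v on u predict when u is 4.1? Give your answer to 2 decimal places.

-13.02

Sxx = Σx² − (Σx)²/n = 810.96 − 660.571429 = 150.388571
Sxy = Σxy − (Σx)(Σy)/n = -1276.2 − (-1165.714286) = -110.485714
b = Sxy/Sxx = -110.485714/150.388571 = -0.734668
a = ȳ − b·x̄ = -17.142857 − (-0.734668)·9.714286 = -10.006079
ŷ(4.1) = a + b·4.1 = -10.006079 + (-0.734668)·4.1 = -13.018219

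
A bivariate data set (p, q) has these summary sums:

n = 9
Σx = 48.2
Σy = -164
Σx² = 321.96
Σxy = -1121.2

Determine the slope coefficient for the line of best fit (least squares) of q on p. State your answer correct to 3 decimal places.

-3.806

Sxx = Σx² − (Σx)²/n = 321.96 − 258.137778 = 63.822222
Sxy = Σxy − (Σx)(Σy)/n = -1121.2 − (-878.311111) = -242.888889
b = Sxy/Sxx = -242.888889/63.822222 = -3.805710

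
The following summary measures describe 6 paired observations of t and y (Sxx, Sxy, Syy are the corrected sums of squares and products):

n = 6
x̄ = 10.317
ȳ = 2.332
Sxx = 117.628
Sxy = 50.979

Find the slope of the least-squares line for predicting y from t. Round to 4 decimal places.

b = Sxy/Sxx = 50.979/117.628 = 0.433392

0.4334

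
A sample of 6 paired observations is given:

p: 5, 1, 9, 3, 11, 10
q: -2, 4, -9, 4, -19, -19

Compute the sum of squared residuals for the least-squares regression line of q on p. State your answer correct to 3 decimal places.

43.190

n = 6, Σx = 39, Σy = -41, Σxy = -474, Σx² = 337, Σy² = 839
Sxx = Σx² − (Σx)²/n = 337 − 253.5 = 83.5
Sxy = Σxy − (Σx)(Σy)/n = -474 − (-266.5) = -207.5
Syy = Σy² − (Σy)²/n = 839 − 280.166667 = 558.833333
b = Sxy/Sxx = -207.5/83.5 = -2.485030
SSE = Syy − b·Sxy = 558.833333 − (-2.485030)·(-207.5) = 43.189621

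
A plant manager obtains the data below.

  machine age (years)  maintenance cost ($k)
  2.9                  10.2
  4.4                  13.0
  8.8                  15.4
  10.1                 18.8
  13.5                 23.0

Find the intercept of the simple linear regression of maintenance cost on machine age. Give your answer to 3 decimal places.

7.065

n = 5, Σx = 39.7, Σy = 80.4, Σxy = 722.68, Σx² = 389.47
Sxx = Σx² − (Σx)²/n = 389.47 − 315.218 = 74.252
Sxy = Σxy − (Σx)(Σy)/n = 722.68 − 638.376 = 84.304
b = Sxy/Sxx = 84.304/74.252 = 1.135377
a = ȳ − b·x̄ = 16.08 − 1.135377·7.94 = 7.065108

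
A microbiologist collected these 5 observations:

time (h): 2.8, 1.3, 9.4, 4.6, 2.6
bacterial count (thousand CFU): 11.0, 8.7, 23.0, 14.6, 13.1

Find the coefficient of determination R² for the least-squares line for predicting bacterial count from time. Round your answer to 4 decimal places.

0.9690

n = 5, Σx = 20.7, Σy = 70.4, Σxy = 359.53, Σx² = 125.81, Σy² = 1110.46
Sxx = Σx² − (Σx)²/n = 125.81 − 85.698 = 40.112
Sxy = Σxy − (Σx)(Σy)/n = 359.53 − 291.456 = 68.074
Syy = Σy² − (Σy)²/n = 1110.46 − 991.232 = 119.228
R² = Sxy²/(Sxx·Syy) = (68.074)²/(40.112·119.228) = 0.968969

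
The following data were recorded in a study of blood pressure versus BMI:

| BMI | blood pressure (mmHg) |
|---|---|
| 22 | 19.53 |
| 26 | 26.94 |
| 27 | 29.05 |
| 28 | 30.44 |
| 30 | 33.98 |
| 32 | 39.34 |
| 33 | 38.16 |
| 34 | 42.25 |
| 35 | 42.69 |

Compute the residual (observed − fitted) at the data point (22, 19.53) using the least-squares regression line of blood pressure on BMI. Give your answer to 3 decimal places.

n = 9, Σx = 267, Σy = 302.38, Σxy = 9234.98, Σx² = 8067
Sxx = Σx² − (Σx)²/n = 8067 − 7921 = 146
Sxy = Σxy − (Σx)(Σy)/n = 9234.98 − 8970.606667 = 264.373333
b = Sxy/Sxx = 264.373333/146 = 1.810776
a = ȳ − b·x̄ = 33.597778 − 1.810776·29.666667 = -20.121918
ŷ(22) = -20.121918 + 1.810776·22 = 19.715160
residual = y − ŷ = 19.53 − 19.715160 = -0.185160

-0.185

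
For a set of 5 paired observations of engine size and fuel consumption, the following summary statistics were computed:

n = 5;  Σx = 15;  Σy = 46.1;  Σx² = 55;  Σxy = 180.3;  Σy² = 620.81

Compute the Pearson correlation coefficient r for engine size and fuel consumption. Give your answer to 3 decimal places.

Sxx = Σx² − (Σx)²/n = 55 − 45 = 10
Sxy = Σxy − (Σx)(Σy)/n = 180.3 − 138.3 = 42
Syy = Σy² − (Σy)²/n = 620.81 − 425.042 = 195.768
r = Sxy/√(Sxx·Syy) = 42/√(1957.68) = 42/44.245678 = 0.949245

0.949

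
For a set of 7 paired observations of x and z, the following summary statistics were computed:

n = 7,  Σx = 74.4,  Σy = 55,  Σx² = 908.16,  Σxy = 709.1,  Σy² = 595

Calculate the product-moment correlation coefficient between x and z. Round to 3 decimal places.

Sxx = Σx² − (Σx)²/n = 908.16 − 790.765714 = 117.394286
Sxy = Σxy − (Σx)(Σy)/n = 709.1 − 584.571429 = 124.528571
Syy = Σy² − (Σy)²/n = 595 − 432.142857 = 162.857143
r = Sxy/√(Sxx·Syy) = 124.528571/√(19118.497959) = 124.528571/138.269657 = 0.900621

0.901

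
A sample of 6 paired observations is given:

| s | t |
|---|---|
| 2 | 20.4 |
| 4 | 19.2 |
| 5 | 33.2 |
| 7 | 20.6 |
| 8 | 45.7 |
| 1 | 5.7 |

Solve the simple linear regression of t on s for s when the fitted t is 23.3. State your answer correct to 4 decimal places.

n = 6, Σx = 27, Σy = 144.8, Σxy = 799.1, Σx² = 159
Sxx = Σx² − (Σx)²/n = 159 − 121.5 = 37.5
Sxy = Σxy − (Σx)(Σy)/n = 799.1 − 651.6 = 147.5
b = Sxy/Sxx = 147.5/37.5 = 3.933333
a = ȳ − b·x̄ = 24.133333 − 3.933333·4.5 = 6.433333
Set a + b·x = 23.3: x = (23.3 − 6.433333) / 3.933333 = 4.288136

4.2881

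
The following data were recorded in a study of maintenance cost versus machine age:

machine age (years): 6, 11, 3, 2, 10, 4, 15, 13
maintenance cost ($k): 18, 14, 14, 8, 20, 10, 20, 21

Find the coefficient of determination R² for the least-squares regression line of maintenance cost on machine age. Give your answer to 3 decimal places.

0.627

n = 8, Σx = 64, Σy = 125, Σxy = 1133, Σx² = 680, Σy² = 2121
Sxx = Σx² − (Σx)²/n = 680 − 512 = 168
Sxy = Σxy − (Σx)(Σy)/n = 1133 − 1000 = 133
Syy = Σy² − (Σy)²/n = 2121 − 1953.125 = 167.875
R² = Sxy²/(Sxx·Syy) = (133)²/(168·167.875) = 0.627203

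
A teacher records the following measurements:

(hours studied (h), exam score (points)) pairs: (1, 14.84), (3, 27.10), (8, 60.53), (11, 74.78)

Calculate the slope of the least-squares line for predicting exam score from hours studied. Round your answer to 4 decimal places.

6.1159

n = 4, Σx = 23, Σy = 177.25, Σxy = 1402.96, Σx² = 195
Sxx = Σx² − (Σx)²/n = 195 − 132.25 = 62.75
Sxy = Σxy − (Σx)(Σy)/n = 1402.96 − 1019.1875 = 383.7725
b = Sxy/Sxx = 383.7725/62.75 = 6.115896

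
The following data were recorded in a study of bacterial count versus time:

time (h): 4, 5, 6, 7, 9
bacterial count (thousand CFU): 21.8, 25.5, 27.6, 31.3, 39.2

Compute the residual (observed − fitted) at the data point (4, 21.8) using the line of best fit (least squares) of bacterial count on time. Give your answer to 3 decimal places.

n = 5, Σx = 31, Σy = 145.4, Σxy = 952.2, Σx² = 207
Sxx = Σx² − (Σx)²/n = 207 − 192.2 = 14.8
Sxy = Σxy − (Σx)(Σy)/n = 952.2 − 901.48 = 50.72
b = Sxy/Sxx = 50.72/14.8 = 3.427027
a = ȳ − b·x̄ = 29.08 − 3.427027·6.2 = 7.832432
ŷ(4) = 7.832432 + 3.427027·4 = 21.540541
residual = y − ŷ = 21.8 − 21.540541 = 0.259459

0.259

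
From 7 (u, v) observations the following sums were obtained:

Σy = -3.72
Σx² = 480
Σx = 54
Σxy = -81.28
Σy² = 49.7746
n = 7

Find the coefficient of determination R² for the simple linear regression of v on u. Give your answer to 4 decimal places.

0.9120

Sxx = Σx² − (Σx)²/n = 480 − 416.571429 = 63.428571
Sxy = Σxy − (Σx)(Σy)/n = -81.28 − (-28.697143) = -52.582857
Syy = Σy² − (Σy)²/n = 49.7746 − 1.976914 = 47.797686
R² = Sxy²/(Sxx·Syy) = (-52.582857)²/(63.428571·47.797686) = 0.912004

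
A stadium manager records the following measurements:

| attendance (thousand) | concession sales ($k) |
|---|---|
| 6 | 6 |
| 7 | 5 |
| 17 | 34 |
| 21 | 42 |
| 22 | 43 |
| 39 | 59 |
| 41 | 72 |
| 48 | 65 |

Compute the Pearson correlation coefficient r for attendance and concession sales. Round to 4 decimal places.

0.9532

n = 8, Σx = 201, Σy = 326, Σxy = 10850, Σx² = 6805, Σy² = 17720
Sxx = Σx² − (Σx)²/n = 6805 − 5050.125 = 1754.875
Sxy = Σxy − (Σx)(Σy)/n = 10850 − 8190.75 = 2659.25
Syy = Σy² − (Σy)²/n = 17720 − 13284.5 = 4435.5
r = Sxy/√(Sxx·Syy) = 2659.25/√(7783748.0625) = 2659.25/2789.936928 = 0.953158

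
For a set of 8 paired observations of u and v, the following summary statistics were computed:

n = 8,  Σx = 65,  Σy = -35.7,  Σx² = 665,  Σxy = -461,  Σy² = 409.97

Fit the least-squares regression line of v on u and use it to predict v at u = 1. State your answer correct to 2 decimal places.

4.44

Sxx = Σx² − (Σx)²/n = 665 − 528.125 = 136.875
Sxy = Σxy − (Σx)(Σy)/n = -461 − (-290.0625) = -170.9375
b = Sxy/Sxx = -170.9375/136.875 = -1.248858
a = ȳ − b·x̄ = -4.4625 − (-1.248858)·8.125 = 5.684475
ŷ(1) = a + b·1 = 5.684475 + (-1.248858)·1 = 4.435616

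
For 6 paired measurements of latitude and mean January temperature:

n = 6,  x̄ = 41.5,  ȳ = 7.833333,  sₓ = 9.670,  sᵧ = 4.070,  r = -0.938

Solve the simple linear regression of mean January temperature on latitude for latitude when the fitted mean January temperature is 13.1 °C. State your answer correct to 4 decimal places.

b = r · sᵧ/sₓ = -0.938 · 4.07/9.67 = -0.394794
a = ȳ − b·x̄ = 7.833333 − (-0.394794)·41.5 = 24.217293
Set a + b·x = 13.1: x = (13.1 − 24.217293) / (-0.394794) = 28.159716

28.1597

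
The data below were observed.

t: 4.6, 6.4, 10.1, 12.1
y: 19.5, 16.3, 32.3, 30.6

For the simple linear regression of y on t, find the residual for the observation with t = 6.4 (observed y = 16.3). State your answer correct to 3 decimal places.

-4.502

n = 4, Σx = 33.2, Σy = 98.7, Σxy = 890.51, Σx² = 310.54
Sxx = Σx² − (Σx)²/n = 310.54 − 275.56 = 34.98
Sxy = Σxy − (Σx)(Σy)/n = 890.51 − 819.21 = 71.3
b = Sxy/Sxx = 71.3/34.98 = 2.038308
a = ȳ − b·x̄ = 24.675 − 2.038308·8.3 = 7.757047
ŷ(6.4) = 7.757047 + 2.038308·6.4 = 20.802216
residual = y − ŷ = 16.3 − 20.802216 = -4.502216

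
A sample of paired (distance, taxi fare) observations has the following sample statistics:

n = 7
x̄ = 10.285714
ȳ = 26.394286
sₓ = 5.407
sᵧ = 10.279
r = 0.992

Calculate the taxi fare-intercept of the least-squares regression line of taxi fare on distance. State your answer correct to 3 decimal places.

6.997

b = r · sᵧ/sₓ = 0.992 · 10.279/5.407 = 1.885846
a = ȳ − b·x̄ = 26.394286 − 1.885846·10.285714 = 6.997016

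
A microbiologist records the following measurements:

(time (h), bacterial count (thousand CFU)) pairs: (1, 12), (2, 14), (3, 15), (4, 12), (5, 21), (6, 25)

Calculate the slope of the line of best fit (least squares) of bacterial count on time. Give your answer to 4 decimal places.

n = 6, Σx = 21, Σy = 99, Σxy = 388, Σx² = 91
Sxx = Σx² − (Σx)²/n = 91 − 73.5 = 17.5
Sxy = Σxy − (Σx)(Σy)/n = 388 − 346.5 = 41.5
b = Sxy/Sxx = 41.5/17.5 = 2.371429

2.3714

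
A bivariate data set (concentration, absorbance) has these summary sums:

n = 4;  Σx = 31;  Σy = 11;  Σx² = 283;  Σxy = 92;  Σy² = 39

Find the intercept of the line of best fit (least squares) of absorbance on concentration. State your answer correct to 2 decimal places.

1.53

Sxx = Σx² − (Σx)²/n = 283 − 240.25 = 42.75
Sxy = Σxy − (Σx)(Σy)/n = 92 − 85.25 = 6.75
b = Sxy/Sxx = 6.75/42.75 = 0.157895
a = ȳ − b·x̄ = 2.75 − 0.157895·7.75 = 1.526316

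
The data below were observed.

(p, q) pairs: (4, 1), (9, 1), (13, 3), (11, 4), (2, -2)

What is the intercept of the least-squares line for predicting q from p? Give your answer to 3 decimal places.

-1.961

n = 5, Σx = 39, Σy = 7, Σxy = 92, Σx² = 391
Sxx = Σx² − (Σx)²/n = 391 − 304.2 = 86.8
Sxy = Σxy − (Σx)(Σy)/n = 92 − 54.6 = 37.4
b = Sxy/Sxx = 37.4/86.8 = 0.430876
a = ȳ − b·x̄ = 1.4 − 0.430876·7.8 = -1.960829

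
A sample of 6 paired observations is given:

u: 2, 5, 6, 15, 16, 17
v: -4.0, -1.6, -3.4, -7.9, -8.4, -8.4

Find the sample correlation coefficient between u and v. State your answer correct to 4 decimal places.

-0.9165

n = 6, Σx = 61, Σy = -33.7, Σxy = -432.1, Σx² = 835, Σy² = 233.65
Sxx = Σx² − (Σx)²/n = 835 − 620.166667 = 214.833333
Sxy = Σxy − (Σx)(Σy)/n = -432.1 − (-342.616667) = -89.483333
Syy = Σy² − (Σy)²/n = 233.65 − 189.281667 = 44.368333
r = Sxy/√(Sxx·Syy) = -89.483333/√(9531.796944) = -89.483333/97.630922 = -0.916547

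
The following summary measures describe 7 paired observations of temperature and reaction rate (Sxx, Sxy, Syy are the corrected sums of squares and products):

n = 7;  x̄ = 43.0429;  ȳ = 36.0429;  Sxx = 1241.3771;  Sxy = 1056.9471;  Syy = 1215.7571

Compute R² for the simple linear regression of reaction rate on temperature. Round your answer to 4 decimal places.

0.7402

R² = Sxy²/(Sxx·Syy) = (1056.9471)²/(1241.3771·1215.7571) = 0.740212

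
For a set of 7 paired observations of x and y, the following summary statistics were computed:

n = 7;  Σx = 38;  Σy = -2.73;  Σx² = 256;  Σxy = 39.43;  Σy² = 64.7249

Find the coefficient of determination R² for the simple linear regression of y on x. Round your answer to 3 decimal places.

Sxx = Σx² − (Σx)²/n = 256 − 206.285714 = 49.714286
Sxy = Σxy − (Σx)(Σy)/n = 39.43 − (-14.82) = 54.25
Syy = Σy² − (Σy)²/n = 64.7249 − 1.0647 = 63.6602
R² = Sxy²/(Sxx·Syy) = (54.25)²/(49.714286·63.6602) = 0.929930

0.930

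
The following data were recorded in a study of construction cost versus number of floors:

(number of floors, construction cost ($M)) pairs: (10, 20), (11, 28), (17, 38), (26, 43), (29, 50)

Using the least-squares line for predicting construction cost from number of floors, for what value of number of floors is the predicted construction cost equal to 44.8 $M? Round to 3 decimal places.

25.413

n = 5, Σx = 93, Σy = 179, Σxy = 3722, Σx² = 2027
Sxx = Σx² − (Σx)²/n = 2027 − 1729.8 = 297.2
Sxy = Σxy − (Σx)(Σy)/n = 3722 − 3329.4 = 392.6
b = Sxy/Sxx = 392.6/297.2 = 1.320996
a = ȳ − b·x̄ = 35.8 − 1.320996·18.6 = 11.229475
Set a + b·x = 44.8: x = (44.8 − 11.229475) / 1.320996 = 25.413041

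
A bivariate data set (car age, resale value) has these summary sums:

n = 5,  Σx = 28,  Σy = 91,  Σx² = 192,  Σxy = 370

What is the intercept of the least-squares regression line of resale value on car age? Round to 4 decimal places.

Sxx = Σx² − (Σx)²/n = 192 − 156.8 = 35.2
Sxy = Σxy − (Σx)(Σy)/n = 370 − 509.6 = -139.6
b = Sxy/Sxx = -139.6/35.2 = -3.965909
a = ȳ − b·x̄ = 18.2 − (-3.965909)·5.6 = 40.409091

40.4091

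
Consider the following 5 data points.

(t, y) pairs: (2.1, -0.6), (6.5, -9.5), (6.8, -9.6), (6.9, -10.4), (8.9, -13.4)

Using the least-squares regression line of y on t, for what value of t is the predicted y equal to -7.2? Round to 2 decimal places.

5.46

n = 5, Σx = 31.2, Σy = -43.5, Σxy = -319.31, Σx² = 219.72
Sxx = Σx² − (Σx)²/n = 219.72 − 194.688 = 25.032
Sxy = Σxy − (Σx)(Σy)/n = -319.31 − (-271.44) = -47.87
b = Sxy/Sxx = -47.87/25.032 = -1.912352
a = ȳ − b·x̄ = -8.7 − (-1.912352)·6.24 = 3.233078
Set a + b·x = -7.2: x = (-7.2 − 3.233078) / (-1.912352) = 5.455626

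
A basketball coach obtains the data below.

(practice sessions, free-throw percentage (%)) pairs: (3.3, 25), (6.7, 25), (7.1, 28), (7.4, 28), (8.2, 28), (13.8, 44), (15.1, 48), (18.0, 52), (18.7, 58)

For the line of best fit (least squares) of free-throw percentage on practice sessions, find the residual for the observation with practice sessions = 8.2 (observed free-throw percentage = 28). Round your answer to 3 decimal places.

n = 9, Σx = 98.3, Σy = 336, Σxy = 4238.2, Σx² = 1320.33
Sxx = Σx² − (Σx)²/n = 1320.33 − 1073.654444 = 246.675556
Sxy = Σxy − (Σx)(Σy)/n = 4238.2 − 3669.866667 = 568.333333
b = Sxy/Sxx = 568.333333/246.675556 = 2.303971
a = ȳ − b·x̄ = 37.333333 − 2.303971·10.922222 = 12.168850
ŷ(8.2) = 12.168850 + 2.303971·8.2 = 31.061412
residual = y − ŷ = 28 − 31.061412 = -3.061412

-3.061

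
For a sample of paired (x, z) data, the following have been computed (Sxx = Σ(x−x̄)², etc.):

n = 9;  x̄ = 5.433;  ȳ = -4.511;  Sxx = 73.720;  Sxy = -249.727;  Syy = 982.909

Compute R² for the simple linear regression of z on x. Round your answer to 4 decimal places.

0.8607

R² = Sxy²/(Sxx·Syy) = (-249.727)²/(73.72·982.909) = 0.860661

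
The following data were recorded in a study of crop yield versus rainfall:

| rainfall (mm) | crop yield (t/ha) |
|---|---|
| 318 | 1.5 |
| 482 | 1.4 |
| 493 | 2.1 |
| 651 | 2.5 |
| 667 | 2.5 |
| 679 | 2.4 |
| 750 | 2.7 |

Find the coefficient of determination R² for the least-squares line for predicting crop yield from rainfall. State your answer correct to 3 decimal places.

0.813

n = 7, Σx = 4040, Σy = 15.1, Σxy = 9136.7, Σx² = 2468728, Σy² = 34.17
Sxx = Σx² − (Σx)²/n = 2468728 − 2331657.142857 = 137070.857143
Sxy = Σxy − (Σx)(Σy)/n = 9136.7 − 8714.857143 = 421.842857
Syy = Σy² − (Σy)²/n = 34.17 − 32.572857 = 1.597143
R² = Sxy²/(Sxx·Syy) = (421.842857)²/(137070.857143·1.597143) = 0.812854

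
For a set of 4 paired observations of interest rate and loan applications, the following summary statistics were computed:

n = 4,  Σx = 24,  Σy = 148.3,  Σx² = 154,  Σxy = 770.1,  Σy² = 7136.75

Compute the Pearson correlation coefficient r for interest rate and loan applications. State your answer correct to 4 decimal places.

-0.9351

Sxx = Σx² − (Σx)²/n = 154 − 144 = 10
Sxy = Σxy − (Σx)(Σy)/n = 770.1 − 889.8 = -119.7
Syy = Σy² − (Σy)²/n = 7136.75 − 5498.2225 = 1638.5275
r = Sxy/√(Sxx·Syy) = -119.7/√(16385.275) = -119.7/128.004980 = -0.935120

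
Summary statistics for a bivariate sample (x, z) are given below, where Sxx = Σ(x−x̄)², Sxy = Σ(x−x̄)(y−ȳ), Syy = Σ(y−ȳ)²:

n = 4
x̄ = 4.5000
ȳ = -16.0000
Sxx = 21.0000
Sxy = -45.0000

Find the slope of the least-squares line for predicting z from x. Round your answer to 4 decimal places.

b = Sxy/Sxx = -45/21 = -2.142857

-2.1429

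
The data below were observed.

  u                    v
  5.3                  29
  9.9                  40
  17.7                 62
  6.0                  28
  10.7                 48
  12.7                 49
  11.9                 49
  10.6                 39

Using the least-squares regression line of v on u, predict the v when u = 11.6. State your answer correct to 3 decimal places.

45.834

n = 8, Σx = 84.8, Σy = 344, Σxy = 3947.5, Σx² = 1005.14
Sxx = Σx² − (Σx)²/n = 1005.14 − 898.88 = 106.26
Sxy = Σxy − (Σx)(Σy)/n = 3947.5 − 3646.4 = 301.1
b = Sxy/Sxx = 301.1/106.26 = 2.833616
a = ȳ − b·x̄ = 43 − 2.833616·10.6 = 12.963674
ŷ(11.6) = a + b·11.6 = 12.963674 + 2.833616·11.6 = 45.833616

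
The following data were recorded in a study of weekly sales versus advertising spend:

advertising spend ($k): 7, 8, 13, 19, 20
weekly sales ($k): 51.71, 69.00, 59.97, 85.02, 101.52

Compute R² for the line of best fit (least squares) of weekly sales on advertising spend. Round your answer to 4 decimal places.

n = 5, Σx = 67, Σy = 367.22, Σxy = 5339.36, Σx² = 1043, Σy² = 28566.0358
Sxx = Σx² − (Σx)²/n = 1043 − 897.8 = 145.2
Sxy = Σxy − (Σx)(Σy)/n = 5339.36 − 4920.748 = 418.612
Syy = Σy² − (Σy)²/n = 28566.0358 − 26970.10568 = 1595.93012
R² = Sxy²/(Sxx·Syy) = (418.612)²/(145.2·1595.93012) = 0.756211

0.7562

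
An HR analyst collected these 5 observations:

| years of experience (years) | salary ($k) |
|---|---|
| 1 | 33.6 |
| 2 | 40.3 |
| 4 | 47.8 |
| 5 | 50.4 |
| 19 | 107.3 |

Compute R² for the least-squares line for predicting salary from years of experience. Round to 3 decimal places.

n = 5, Σx = 31, Σy = 279.4, Σxy = 2596.1, Σx² = 407, Σy² = 19091.34
Sxx = Σx² − (Σx)²/n = 407 − 192.2 = 214.8
Sxy = Σxy − (Σx)(Σy)/n = 2596.1 − 1732.28 = 863.82
Syy = Σy² − (Σy)²/n = 19091.34 − 15612.872 = 3478.468
R² = Sxy²/(Sxx·Syy) = (863.82)²/(214.8·3478.468) = 0.998675

0.999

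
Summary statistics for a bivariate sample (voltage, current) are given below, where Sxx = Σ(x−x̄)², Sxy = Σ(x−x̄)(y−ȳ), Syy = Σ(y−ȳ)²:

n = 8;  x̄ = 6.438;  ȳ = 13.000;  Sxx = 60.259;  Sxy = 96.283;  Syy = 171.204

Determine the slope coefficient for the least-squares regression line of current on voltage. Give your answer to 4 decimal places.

b = Sxy/Sxx = 96.283/60.259 = 1.597819

1.5978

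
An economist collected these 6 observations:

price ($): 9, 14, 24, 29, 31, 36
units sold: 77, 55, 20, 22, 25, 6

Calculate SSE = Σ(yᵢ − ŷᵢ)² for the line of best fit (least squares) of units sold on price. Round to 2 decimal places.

314.93

n = 6, Σx = 143, Σy = 205, Σxy = 3572, Σx² = 3951, Σy² = 10499
Sxx = Σx² − (Σx)²/n = 3951 − 3408.166667 = 542.833333
Sxy = Σxy − (Σx)(Σy)/n = 3572 − 4885.833333 = -1313.833333
Syy = Σy² − (Σy)²/n = 10499 − 7004.166667 = 3494.833333
b = Sxy/Sxx = -1313.833333/542.833333 = -2.420325
SSE = Syy − b·Sxy = 3494.833333 − (-2.420325)·(-1313.833333) = 314.929076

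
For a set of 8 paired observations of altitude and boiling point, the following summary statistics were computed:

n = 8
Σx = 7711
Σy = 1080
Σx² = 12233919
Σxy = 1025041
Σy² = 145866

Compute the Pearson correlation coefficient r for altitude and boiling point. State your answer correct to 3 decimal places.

-0.896

Sxx = Σx² − (Σx)²/n = 12233919 − 7432440.125 = 4801478.875
Sxy = Σxy − (Σx)(Σy)/n = 1025041 − 1040985 = -15944
Syy = Σy² − (Σy)²/n = 145866 − 145800 = 66
r = Sxy/√(Sxx·Syy) = -15944/√(316897605.75) = -15944/17801.618066 = -0.895649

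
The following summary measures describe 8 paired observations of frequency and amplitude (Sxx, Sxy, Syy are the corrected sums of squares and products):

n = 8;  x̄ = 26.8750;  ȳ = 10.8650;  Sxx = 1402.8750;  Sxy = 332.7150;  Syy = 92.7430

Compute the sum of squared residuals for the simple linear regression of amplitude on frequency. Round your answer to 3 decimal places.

13.834

b = Sxy/Sxx = 332.715/1402.875 = 0.237167
SSE = Syy − b·Sxy = 92.743 − 0.237167·332.715 = 13.834137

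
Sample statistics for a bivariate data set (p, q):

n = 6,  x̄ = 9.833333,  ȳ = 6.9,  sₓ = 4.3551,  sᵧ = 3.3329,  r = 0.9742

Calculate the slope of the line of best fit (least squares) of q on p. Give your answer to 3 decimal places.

b = r · sᵧ/sₓ = 0.9742 · 3.3329/4.3551 = 0.745542

0.746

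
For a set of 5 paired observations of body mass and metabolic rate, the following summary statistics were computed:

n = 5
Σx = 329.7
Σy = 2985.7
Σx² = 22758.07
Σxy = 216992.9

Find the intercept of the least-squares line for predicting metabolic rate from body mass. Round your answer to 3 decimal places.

-706.290

Sxx = Σx² − (Σx)²/n = 22758.07 − 21740.418 = 1017.652
Sxy = Σxy − (Σx)(Σy)/n = 216992.9 − 196877.058 = 20115.842
b = Sxy/Sxx = 20115.842/1017.652 = 19.766916
a = ȳ − b·x̄ = 597.14 − 19.766916·65.94 = -706.290467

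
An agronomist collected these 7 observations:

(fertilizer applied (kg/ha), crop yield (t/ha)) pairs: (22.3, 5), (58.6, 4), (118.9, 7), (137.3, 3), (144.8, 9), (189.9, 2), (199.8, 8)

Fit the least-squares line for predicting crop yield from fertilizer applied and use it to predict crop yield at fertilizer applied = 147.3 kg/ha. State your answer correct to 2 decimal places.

5.55

n = 7, Σx = 871.6, Σy = 38, Σxy = 4871.5, Σx² = 133868.84
Sxx = Σx² − (Σx)²/n = 133868.84 − 108526.651429 = 25342.188571
Sxy = Σxy − (Σx)(Σy)/n = 4871.5 − 4731.542857 = 139.957143
b = Sxy/Sxx = 139.957143/25342.188571 = 0.005523
a = ȳ − b·x̄ = 5.428571 − 0.005523·124.514286 = 4.740917
ŷ(147.3) = a + b·147.3 = 4.740917 + 0.005523·147.3 = 5.554410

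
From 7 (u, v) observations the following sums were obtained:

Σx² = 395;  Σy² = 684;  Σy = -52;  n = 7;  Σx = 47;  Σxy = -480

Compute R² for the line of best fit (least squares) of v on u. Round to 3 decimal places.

Sxx = Σx² − (Σx)²/n = 395 − 315.571429 = 79.428571
Sxy = Σxy − (Σx)(Σy)/n = -480 − (-349.142857) = -130.857143
Syy = Σy² − (Σy)²/n = 684 − 386.285714 = 297.714286
R² = Sxy²/(Sxx·Syy) = (-130.857143)²/(79.428571·297.714286) = 0.724133

0.724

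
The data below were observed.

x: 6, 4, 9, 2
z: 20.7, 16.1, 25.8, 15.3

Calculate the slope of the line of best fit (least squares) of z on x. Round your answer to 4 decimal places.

n = 4, Σx = 21, Σy = 77.9, Σxy = 451.4, Σx² = 137
Sxx = Σx² − (Σx)²/n = 137 − 110.25 = 26.75
Sxy = Σxy − (Σx)(Σy)/n = 451.4 − 408.975 = 42.425
b = Sxy/Sxx = 42.425/26.75 = 1.585981

1.5860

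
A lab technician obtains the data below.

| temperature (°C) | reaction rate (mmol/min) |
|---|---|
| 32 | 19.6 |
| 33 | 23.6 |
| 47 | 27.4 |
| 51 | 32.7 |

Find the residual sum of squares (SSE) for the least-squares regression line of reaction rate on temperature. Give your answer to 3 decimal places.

11.127

n = 4, Σx = 163, Σy = 103.3, Σxy = 4361.5, Σx² = 6923, Σy² = 2761.17
Sxx = Σx² − (Σx)²/n = 6923 − 6642.25 = 280.75
Sxy = Σxy − (Σx)(Σy)/n = 4361.5 − 4209.475 = 152.025
Syy = Σy² − (Σy)²/n = 2761.17 − 2667.7225 = 93.4475
b = Sxy/Sxx = 152.025/280.75 = 0.541496
SSE = Syy − b·Sxy = 93.4475 − 0.541496·152.025 = 11.126572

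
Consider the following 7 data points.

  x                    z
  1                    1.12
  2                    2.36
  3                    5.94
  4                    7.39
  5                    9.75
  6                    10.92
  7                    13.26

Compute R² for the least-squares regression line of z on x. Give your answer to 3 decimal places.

0.987

n = 7, Σx = 28, Σy = 50.74, Σxy = 260.31, Σx² = 140, Σy² = 486.8562
Sxx = Σx² − (Σx)²/n = 140 − 112 = 28
Sxy = Σxy − (Σx)(Σy)/n = 260.31 − 202.96 = 57.35
Syy = Σy² − (Σy)²/n = 486.8562 − 367.792514 = 119.063686
R² = Sxy²/(Sxx·Syy) = (57.35)²/(28·119.063686) = 0.986574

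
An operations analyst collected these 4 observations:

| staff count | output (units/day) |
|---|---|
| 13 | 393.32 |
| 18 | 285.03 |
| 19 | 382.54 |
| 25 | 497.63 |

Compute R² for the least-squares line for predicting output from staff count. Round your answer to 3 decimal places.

0.324

n = 4, Σx = 75, Σy = 1558.52, Σxy = 29952.71, Σx² = 1479, Σy² = 629915.1918
Sxx = Σx² − (Σx)²/n = 1479 − 1406.25 = 72.75
Sxy = Σxy − (Σx)(Σy)/n = 29952.71 − 29222.25 = 730.46
Syy = Σy² − (Σy)²/n = 629915.1918 − 607246.1476 = 22669.0442
R² = Sxy²/(Sxx·Syy) = (730.46)²/(72.75·22669.0442) = 0.323539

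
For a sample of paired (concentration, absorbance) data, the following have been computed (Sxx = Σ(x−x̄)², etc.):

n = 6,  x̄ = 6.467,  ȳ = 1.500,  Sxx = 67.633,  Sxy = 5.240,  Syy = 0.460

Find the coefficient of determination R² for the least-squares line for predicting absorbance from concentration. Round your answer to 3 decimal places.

0.883

R² = Sxy²/(Sxx·Syy) = (5.24)²/(67.633·0.46) = 0.882564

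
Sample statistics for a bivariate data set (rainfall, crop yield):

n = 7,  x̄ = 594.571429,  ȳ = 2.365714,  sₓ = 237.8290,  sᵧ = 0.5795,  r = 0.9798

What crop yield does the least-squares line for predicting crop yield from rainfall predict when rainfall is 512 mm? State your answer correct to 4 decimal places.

2.1686

b = r · sᵧ/sₓ = 0.9798 · 0.5795/237.829 = 0.002387
a = ȳ − b·x̄ = 2.365714 − 0.002387·594.571429 = 0.946231
ŷ(512) = a + b·512 = 0.946231 + 0.002387·512 = 2.168583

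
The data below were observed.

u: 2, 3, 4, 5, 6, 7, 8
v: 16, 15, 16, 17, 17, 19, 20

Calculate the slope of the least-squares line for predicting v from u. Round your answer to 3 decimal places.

n = 7, Σx = 35, Σy = 120, Σxy = 621, Σx² = 203
Sxx = Σx² − (Σx)²/n = 203 − 175 = 28
Sxy = Σxy − (Σx)(Σy)/n = 621 − 600 = 21
b = Sxy/Sxx = 21/28 = 0.75

0.750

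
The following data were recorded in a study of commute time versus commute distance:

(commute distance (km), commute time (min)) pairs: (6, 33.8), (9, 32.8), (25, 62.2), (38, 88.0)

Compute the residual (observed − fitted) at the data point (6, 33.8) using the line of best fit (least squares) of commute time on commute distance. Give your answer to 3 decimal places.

3.340

n = 4, Σx = 78, Σy = 216.8, Σxy = 5397, Σx² = 2186
Sxx = Σx² − (Σx)²/n = 2186 − 1521 = 665
Sxy = Σxy − (Σx)(Σy)/n = 5397 − 4227.6 = 1169.4
b = Sxy/Sxx = 1169.4/665 = 1.758496
a = ȳ − b·x̄ = 54.2 − 1.758496·19.5 = 19.909323
ŷ(6) = 19.909323 + 1.758496·6 = 30.460301
residual = y − ŷ = 33.8 − 30.460301 = 3.339699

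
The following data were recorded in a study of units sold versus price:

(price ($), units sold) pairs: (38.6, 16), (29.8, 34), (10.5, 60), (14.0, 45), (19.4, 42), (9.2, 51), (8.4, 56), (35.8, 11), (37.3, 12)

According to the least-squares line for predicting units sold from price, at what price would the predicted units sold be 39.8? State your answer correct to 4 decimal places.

n = 9, Σx = 203, Σy = 327, Σxy = 5486.6, Σx² = 5888.74
Sxx = Σx² − (Σx)²/n = 5888.74 − 4578.777778 = 1309.962222
Sxy = Σxy − (Σx)(Σy)/n = 5486.6 − 7375.666667 = -1889.066667
b = Sxy/Sxx = -1889.066667/1309.962222 = -1.442077
a = ȳ − b·x̄ = 36.333333 − (-1.442077)·22.555556 = 68.860186
Set a + b·x = 39.8: x = (39.8 − 68.860186) / (-1.442077) = 20.151616

20.1516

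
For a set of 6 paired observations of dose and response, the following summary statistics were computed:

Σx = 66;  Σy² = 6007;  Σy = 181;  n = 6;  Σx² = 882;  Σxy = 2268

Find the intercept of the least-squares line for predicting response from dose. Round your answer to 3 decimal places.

10.635

Sxx = Σx² − (Σx)²/n = 882 − 726 = 156
Sxy = Σxy − (Σx)(Σy)/n = 2268 − 1991 = 277
b = Sxy/Sxx = 277/156 = 1.775641
a = ȳ − b·x̄ = 30.166667 − 1.775641·11 = 10.634615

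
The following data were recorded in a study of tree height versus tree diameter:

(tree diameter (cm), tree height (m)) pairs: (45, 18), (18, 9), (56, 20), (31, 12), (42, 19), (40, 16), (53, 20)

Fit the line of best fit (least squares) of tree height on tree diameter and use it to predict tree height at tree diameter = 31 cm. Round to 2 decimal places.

n = 7, Σx = 285, Σy = 114, Σxy = 4962, Σx² = 12619
Sxx = Σx² − (Σx)²/n = 12619 − 11603.571429 = 1015.428571
Sxy = Σxy − (Σx)(Σy)/n = 4962 − 4641.428571 = 320.571429
b = Sxy/Sxx = 320.571429/1015.428571 = 0.315701
a = ȳ − b·x̄ = 16.285714 − 0.315701·40.714286 = 3.432189
ŷ(31) = a + b·31 = 3.432189 + 0.315701·31 = 13.218908

13.22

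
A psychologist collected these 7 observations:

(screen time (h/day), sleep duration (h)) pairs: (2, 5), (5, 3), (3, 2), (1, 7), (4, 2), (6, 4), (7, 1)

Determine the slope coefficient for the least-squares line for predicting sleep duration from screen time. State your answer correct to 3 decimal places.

-0.679

n = 7, Σx = 28, Σy = 24, Σxy = 77, Σx² = 140
Sxx = Σx² − (Σx)²/n = 140 − 112 = 28
Sxy = Σxy − (Σx)(Σy)/n = 77 − 96 = -19
b = Sxy/Sxx = -19/28 = -0.678571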